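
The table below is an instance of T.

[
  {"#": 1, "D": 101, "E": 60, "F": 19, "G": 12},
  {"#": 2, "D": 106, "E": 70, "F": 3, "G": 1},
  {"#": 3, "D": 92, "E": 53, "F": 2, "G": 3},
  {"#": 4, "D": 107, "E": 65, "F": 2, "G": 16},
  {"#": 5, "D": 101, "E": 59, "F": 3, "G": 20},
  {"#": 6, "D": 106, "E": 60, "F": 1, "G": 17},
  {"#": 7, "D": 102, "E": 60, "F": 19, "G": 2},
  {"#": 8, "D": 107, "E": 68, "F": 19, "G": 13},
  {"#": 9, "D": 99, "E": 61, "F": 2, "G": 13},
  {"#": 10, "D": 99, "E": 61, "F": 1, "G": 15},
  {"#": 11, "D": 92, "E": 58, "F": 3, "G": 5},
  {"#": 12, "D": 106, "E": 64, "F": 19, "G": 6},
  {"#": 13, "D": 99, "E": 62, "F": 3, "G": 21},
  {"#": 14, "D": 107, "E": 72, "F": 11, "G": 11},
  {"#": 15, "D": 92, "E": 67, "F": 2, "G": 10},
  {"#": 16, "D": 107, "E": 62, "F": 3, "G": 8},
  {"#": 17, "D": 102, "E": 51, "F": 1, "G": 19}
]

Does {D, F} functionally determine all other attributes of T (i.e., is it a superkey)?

Rows 3 and 15 have the same {D, F} value (D=92, F=2) but are distinct tuples, so {D, F} does not determine every attribute — not a superkey.

No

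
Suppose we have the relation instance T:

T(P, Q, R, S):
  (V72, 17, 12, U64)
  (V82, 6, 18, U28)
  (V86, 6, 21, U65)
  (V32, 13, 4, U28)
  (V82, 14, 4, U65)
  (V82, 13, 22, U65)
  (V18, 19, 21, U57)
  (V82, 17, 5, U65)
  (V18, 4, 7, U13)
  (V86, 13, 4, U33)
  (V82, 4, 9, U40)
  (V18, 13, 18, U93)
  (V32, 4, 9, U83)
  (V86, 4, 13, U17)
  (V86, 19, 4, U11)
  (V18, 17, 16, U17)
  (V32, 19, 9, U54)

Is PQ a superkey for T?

All 17 rows have distinct PQ values, so PQ → (all attributes) holds and PQ is a superkey.

Yes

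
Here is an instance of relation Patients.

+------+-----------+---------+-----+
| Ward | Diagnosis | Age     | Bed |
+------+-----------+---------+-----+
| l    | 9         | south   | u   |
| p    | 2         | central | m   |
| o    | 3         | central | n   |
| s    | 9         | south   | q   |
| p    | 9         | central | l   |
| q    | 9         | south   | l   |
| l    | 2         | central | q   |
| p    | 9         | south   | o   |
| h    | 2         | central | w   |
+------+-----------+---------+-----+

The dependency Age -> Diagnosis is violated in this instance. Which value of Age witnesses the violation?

central

Age=south: 4 rows → Diagnosis = 9, 9, 9, 9 ✓
Age=central: 5 rows → Diagnosis takes values {2, 3, 9} — violation
The only Age value with inconsistent Diagnosis is Age=central.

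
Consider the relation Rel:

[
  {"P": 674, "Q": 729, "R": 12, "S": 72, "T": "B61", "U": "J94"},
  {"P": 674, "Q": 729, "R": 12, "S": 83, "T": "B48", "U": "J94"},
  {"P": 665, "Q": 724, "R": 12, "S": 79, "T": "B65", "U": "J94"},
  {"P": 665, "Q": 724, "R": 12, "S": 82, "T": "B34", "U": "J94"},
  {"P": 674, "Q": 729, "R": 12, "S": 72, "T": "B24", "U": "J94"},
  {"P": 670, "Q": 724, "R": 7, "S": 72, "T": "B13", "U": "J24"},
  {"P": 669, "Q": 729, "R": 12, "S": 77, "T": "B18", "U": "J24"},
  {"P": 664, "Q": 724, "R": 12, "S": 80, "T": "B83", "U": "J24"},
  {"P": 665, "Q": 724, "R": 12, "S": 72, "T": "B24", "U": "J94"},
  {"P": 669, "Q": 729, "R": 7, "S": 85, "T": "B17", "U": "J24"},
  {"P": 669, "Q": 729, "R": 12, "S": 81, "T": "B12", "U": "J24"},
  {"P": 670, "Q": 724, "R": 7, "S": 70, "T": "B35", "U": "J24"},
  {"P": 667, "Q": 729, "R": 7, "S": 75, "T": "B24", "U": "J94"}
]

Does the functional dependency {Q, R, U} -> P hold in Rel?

Yes

(Q=729, R=12, U=J94): 3 rows → P = 674, 674, 674 ✓
(Q=724, R=12, U=J94): 3 rows → P = 665, 665, 665 ✓
(Q=724, R=7, U=J24): 2 rows → P = 670, 670 ✓
(Q=729, R=12, U=J24): 2 rows → P = 669, 669 ✓
(Q=724, R=12, U=J24): 1 row → P = 664 ✓
(Q=729, R=7, U=J24): 1 row → P = 669 ✓
(Q=729, R=7, U=J94): 1 row → P = 667 ✓
Every {Q, R, U} value is associated with a single P value, so {Q, R, U} -> P holds.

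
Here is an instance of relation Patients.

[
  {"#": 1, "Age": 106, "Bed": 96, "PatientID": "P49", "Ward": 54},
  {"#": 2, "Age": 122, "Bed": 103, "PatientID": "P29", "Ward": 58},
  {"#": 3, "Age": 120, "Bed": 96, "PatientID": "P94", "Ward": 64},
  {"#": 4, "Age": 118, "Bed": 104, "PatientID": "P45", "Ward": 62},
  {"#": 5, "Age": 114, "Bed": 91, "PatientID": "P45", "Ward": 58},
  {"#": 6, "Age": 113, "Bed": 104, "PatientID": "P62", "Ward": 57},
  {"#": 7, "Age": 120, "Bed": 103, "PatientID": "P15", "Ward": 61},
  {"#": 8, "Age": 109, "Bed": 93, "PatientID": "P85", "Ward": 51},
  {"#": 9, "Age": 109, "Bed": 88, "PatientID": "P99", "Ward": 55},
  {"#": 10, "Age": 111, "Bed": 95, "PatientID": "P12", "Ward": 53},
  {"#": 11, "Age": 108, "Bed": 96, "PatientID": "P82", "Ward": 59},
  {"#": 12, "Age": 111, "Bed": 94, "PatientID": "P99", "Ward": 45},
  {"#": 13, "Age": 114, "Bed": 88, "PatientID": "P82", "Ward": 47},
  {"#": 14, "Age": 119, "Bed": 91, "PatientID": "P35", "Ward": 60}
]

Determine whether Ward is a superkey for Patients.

No

Rows 2 and 5 have the same Ward value Ward=58 but are distinct tuples, so Ward does not determine every attribute — not a superkey.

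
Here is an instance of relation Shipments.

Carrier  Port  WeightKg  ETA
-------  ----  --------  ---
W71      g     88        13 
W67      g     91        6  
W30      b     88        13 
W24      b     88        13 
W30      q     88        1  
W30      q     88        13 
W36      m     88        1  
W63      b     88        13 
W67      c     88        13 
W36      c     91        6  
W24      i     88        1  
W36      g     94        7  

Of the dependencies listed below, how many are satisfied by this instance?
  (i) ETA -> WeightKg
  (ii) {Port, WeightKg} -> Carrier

(i) ETA -> WeightKg: every LHS value maps to a single RHS value — holds.
(ii) {Port, WeightKg} -> Carrier: (Port=b, WeightKg=88): 3 rows → Carrier takes values {W30, W24, W63} — violation — fails.
1 of the 2 dependencies holds.

1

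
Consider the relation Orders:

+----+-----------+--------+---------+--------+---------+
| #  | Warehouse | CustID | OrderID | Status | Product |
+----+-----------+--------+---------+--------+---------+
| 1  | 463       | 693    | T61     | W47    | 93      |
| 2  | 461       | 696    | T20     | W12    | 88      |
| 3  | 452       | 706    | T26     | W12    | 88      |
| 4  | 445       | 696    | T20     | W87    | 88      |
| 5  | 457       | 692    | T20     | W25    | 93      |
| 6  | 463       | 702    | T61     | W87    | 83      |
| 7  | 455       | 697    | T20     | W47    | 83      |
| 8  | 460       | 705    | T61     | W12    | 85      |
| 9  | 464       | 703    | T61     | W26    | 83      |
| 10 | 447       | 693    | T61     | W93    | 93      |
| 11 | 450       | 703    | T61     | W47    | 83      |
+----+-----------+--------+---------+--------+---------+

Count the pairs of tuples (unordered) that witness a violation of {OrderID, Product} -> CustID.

(OrderID=T61, Product=93): all 2 rows agree on CustID — 0 pairs.
(OrderID=T20, Product=88): all 2 rows agree on CustID — 0 pairs.
(OrderID=T61, Product=83): violating pairs (6,9), (6,11) — 2 pairs.

2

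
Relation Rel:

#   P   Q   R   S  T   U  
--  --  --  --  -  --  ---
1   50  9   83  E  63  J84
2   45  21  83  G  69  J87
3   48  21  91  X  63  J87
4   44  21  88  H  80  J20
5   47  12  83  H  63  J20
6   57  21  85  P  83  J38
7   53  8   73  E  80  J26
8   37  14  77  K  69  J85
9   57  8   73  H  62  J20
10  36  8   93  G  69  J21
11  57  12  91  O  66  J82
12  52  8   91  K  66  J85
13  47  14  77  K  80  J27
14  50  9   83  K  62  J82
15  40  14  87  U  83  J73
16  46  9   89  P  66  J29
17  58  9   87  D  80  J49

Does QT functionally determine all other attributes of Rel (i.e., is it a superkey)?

Yes

All 17 rows have distinct QT values, so QT → (all attributes) holds and QT is a superkey.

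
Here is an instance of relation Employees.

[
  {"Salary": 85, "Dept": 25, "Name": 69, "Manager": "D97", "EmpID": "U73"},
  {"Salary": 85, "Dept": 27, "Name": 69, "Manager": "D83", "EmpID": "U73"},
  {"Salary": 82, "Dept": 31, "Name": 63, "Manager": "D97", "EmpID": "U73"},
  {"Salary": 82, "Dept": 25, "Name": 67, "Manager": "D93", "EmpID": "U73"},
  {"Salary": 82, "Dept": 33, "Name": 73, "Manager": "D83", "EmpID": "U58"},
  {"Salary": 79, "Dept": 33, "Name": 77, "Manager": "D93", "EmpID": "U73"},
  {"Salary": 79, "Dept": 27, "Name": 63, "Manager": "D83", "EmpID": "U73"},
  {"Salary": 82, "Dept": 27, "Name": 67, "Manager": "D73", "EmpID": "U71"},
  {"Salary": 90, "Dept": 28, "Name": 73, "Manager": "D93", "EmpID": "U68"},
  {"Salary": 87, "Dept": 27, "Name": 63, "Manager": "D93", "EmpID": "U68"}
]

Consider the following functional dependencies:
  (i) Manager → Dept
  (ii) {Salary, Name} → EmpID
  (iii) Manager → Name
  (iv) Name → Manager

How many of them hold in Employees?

0

(i) Manager → Dept: Manager=D97: 2 rows → Dept takes values {25, 31} — violation; Manager=D83: 3 rows → Dept takes values {27, 33} — violation; Manager=D93: 4 rows → Dept takes values {25, 33, 28, 27} — violation — fails.
(ii) {Salary, Name} → EmpID: (Salary=82, Name=67): 2 rows → EmpID takes values {U73, U71} — violation — fails.
(iii) Manager → Name: Manager=D97: 2 rows → Name takes values {69, 63} — violation; Manager=D83: 3 rows → Name takes values {69, 73, 63} — violation; Manager=D93: 4 rows → Name takes values {67, 77, 73, 63} — violation — fails.
(iv) Name → Manager: Name=69: 2 rows → Manager takes values {D97, D83} — violation; Name=63: 3 rows → Manager takes values {D97, D83, D93} — violation; Name=67: 2 rows → Manager takes values {D93, D73} — violation; Name=73: 2 rows → Manager takes values {D83, D93} — violation — fails.
None of the 4 dependencies hold.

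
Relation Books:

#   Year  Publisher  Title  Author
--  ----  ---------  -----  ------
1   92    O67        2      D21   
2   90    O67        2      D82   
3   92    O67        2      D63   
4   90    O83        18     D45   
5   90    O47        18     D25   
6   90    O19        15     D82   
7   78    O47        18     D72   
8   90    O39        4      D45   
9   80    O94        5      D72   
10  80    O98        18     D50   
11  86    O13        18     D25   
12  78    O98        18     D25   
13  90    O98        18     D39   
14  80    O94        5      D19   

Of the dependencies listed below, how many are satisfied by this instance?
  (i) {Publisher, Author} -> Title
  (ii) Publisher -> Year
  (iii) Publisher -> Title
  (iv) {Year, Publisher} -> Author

(i) {Publisher, Author} -> Title: every LHS value maps to a single RHS value — holds.
(ii) Publisher -> Year: Publisher=O67: rows 1, 2, 3 → Year takes values {92, 90} — violation; Publisher=O47: rows 5, 7 → Year takes values {90, 78} — violation; Publisher=O98: rows 10, 12, 13 → Year takes values {80, 78, 90} — violation — fails.
(iii) Publisher -> Title: every LHS value maps to a single RHS value — holds.
(iv) {Year, Publisher} -> Author: (Year=92, Publisher=O67): rows 1, 3 → Author takes values {D21, D63} — violation; (Year=80, Publisher=O94): rows 9, 14 → Author takes values {D72, D19} — violation — fails.
2 of the 4 dependencies hold.

2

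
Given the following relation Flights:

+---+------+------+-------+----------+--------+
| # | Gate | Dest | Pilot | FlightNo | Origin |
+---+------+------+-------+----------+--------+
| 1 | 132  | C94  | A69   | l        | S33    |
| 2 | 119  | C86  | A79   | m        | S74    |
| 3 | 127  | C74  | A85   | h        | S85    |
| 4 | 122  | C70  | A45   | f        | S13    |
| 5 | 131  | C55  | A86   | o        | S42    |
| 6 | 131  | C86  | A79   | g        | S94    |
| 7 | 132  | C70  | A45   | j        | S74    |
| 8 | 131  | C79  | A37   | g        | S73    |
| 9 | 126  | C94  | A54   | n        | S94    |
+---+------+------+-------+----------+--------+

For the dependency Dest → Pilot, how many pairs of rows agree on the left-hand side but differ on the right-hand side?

Dest=C94: violating pairs (1,9) — 1 pair.
Dest=C86: all 2 rows agree on Pilot — 0 pairs.
Dest=C70: all 2 rows agree on Pilot — 0 pairs.

1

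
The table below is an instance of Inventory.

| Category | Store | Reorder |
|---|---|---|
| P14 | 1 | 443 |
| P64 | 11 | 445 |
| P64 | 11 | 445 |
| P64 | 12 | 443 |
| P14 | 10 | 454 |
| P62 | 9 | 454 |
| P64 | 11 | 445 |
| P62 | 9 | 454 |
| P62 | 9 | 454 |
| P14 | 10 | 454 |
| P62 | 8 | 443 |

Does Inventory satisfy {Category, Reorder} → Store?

Yes

(Category=P14, Reorder=443): 1 row → Store = 1 ✓
(Category=P64, Reorder=445): 3 rows → Store = 11, 11, 11 ✓
(Category=P64, Reorder=443): 1 row → Store = 12 ✓
(Category=P14, Reorder=454): 2 rows → Store = 10, 10 ✓
(Category=P62, Reorder=454): 3 rows → Store = 9, 9, 9 ✓
(Category=P62, Reorder=443): 1 row → Store = 8 ✓
Every {Category, Reorder} value is associated with a single Store value, so {Category, Reorder} → Store holds.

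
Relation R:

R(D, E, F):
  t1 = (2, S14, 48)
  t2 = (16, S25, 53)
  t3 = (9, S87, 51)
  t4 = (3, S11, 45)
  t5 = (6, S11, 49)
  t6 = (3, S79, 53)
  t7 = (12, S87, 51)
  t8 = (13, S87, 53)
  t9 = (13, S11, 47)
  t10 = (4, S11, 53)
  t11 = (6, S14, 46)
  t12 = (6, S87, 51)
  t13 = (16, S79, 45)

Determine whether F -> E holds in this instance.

F=48: row 1 → E = S14 ✓
F=53: rows 2, 6, 8, 10 → E takes values {S25, S79, S87, S11} — violation
F=51: rows 3, 7, 12 → E = S87, S87, S87 ✓
F=45: rows 4, 13 → E takes values {S11, S79} — violation
F=49: row 5 → E = S11 ✓
F=47: row 9 → E = S11 ✓
F=46: row 11 → E = S14 ✓
Two rows agree on F but differ on E, so F -> E does not hold.

No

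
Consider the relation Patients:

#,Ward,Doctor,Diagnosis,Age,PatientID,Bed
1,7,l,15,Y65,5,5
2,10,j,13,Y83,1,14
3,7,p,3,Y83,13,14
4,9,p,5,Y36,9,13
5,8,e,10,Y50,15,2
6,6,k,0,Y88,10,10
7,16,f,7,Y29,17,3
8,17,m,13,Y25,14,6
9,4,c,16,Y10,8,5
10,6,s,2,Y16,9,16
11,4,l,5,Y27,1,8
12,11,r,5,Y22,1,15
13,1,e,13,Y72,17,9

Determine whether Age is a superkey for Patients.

No

Rows 2 and 3 have the same Age value Age=Y83 but are distinct tuples, so Age does not determine every attribute — not a superkey.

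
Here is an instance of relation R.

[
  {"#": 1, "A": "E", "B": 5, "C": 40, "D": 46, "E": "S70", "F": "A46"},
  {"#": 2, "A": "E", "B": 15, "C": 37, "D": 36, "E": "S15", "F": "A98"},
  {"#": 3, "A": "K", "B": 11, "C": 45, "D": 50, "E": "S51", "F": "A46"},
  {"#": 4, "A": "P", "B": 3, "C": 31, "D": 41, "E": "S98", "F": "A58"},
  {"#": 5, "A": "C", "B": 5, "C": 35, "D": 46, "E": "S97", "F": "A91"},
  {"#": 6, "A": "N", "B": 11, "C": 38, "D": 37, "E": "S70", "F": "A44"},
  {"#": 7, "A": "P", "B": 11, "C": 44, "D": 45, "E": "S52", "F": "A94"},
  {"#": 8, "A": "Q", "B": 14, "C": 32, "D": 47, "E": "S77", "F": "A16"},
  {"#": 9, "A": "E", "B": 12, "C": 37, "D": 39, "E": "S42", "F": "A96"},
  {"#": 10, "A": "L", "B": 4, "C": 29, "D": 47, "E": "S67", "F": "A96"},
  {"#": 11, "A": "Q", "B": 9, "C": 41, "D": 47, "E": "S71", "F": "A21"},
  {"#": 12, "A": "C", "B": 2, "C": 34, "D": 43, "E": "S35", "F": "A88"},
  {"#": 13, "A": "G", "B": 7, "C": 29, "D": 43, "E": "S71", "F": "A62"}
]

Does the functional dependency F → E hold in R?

No

F=A46: rows 1, 3 → E takes values {S70, S51} — violation
F=A98: row 2 → E = S15 ✓
F=A58: row 4 → E = S98 ✓
F=A91: row 5 → E = S97 ✓
F=A44: row 6 → E = S70 ✓
F=A94: row 7 → E = S52 ✓
F=A16: row 8 → E = S77 ✓
F=A96: rows 9, 10 → E takes values {S42, S67} — violation
F=A21: row 11 → E = S71 ✓
F=A88: row 12 → E = S35 ✓
F=A62: row 13 → E = S71 ✓
Two rows agree on F but differ on E, so F → E does not hold.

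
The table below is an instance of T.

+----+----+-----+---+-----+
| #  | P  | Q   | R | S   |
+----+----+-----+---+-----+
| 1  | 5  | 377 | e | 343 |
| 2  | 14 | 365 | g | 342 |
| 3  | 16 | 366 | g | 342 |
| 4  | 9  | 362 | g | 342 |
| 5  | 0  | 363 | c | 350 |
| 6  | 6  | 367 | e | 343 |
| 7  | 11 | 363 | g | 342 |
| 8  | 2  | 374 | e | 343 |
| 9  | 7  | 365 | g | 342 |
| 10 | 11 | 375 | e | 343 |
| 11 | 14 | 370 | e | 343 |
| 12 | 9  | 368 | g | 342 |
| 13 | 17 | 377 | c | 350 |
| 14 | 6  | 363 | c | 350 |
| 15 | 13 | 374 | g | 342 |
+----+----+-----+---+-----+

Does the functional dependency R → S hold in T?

R=e: rows 1, 6, 8, 10, 11 → S = 343, 343, 343, 343, 343 ✓
R=g: rows 2, 3, 4, 7, 9, 12, 15 → S = 342, 342, 342, 342, 342, 342, 342 ✓
R=c: rows 5, 13, 14 → S = 350, 350, 350 ✓
Every R value is associated with a single S value, so R → S holds.

Yes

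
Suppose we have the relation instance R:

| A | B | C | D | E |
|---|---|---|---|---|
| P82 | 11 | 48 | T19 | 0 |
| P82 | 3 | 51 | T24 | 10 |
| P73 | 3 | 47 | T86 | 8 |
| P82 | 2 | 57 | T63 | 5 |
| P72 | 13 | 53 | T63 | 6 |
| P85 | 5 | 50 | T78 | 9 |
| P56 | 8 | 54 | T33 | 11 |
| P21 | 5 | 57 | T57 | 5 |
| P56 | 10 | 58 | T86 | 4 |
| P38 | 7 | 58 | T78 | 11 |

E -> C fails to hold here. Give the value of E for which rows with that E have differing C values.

E=0: 1 row → C = 48 ✓
E=10: 1 row → C = 51 ✓
E=8: 1 row → C = 47 ✓
E=5: 2 rows → C = 57, 57 ✓
E=6: 1 row → C = 53 ✓
E=9: 1 row → C = 50 ✓
E=11: 2 rows → C takes values {54, 58} — violation
E=4: 1 row → C = 58 ✓
The only E value with inconsistent C is E=11.

11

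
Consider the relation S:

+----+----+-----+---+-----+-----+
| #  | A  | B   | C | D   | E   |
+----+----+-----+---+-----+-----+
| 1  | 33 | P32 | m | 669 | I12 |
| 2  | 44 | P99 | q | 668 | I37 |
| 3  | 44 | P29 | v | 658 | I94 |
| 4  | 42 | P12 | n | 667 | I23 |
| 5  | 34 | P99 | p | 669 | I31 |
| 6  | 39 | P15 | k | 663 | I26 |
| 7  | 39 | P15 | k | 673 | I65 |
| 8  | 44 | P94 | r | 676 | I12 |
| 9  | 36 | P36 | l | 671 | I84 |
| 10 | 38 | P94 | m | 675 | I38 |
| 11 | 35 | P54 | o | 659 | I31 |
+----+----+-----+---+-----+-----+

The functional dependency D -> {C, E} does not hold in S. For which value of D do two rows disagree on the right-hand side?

669

D=669: rows 1, 5 → {C,E} takes values {(m, I12), (p, I31)} — violation
D=668: row 2 → {C,E} = (q, I37) ✓
D=658: row 3 → {C,E} = (v, I94) ✓
D=667: row 4 → {C,E} = (n, I23) ✓
D=663: row 6 → {C,E} = (k, I26) ✓
D=673: row 7 → {C,E} = (k, I65) ✓
D=676: row 8 → {C,E} = (r, I12) ✓
D=671: row 9 → {C,E} = (l, I84) ✓
D=675: row 10 → {C,E} = (m, I38) ✓
D=659: row 11 → {C,E} = (o, I31) ✓
The only D value with inconsistent RHS is D=669.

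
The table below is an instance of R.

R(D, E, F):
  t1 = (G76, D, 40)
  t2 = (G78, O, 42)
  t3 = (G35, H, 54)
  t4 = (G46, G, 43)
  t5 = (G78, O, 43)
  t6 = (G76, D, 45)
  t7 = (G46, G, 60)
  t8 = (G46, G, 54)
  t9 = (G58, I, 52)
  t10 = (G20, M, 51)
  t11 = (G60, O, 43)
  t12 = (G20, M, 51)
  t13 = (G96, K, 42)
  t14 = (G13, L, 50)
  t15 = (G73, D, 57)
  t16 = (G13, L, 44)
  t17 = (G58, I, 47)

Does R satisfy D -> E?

D=G76: rows 1, 6 → E = D, D ✓
D=G78: rows 2, 5 → E = O, O ✓
D=G35: row 3 → E = H ✓
D=G46: rows 4, 7, 8 → E = G, G, G ✓
D=G58: rows 9, 17 → E = I, I ✓
D=G20: rows 10, 12 → E = M, M ✓
D=G60: row 11 → E = O ✓
D=G96: row 13 → E = K ✓
D=G13: rows 14, 16 → E = L, L ✓
D=G73: row 15 → E = D ✓
Every D value is associated with a single E value, so D -> E holds.

Yes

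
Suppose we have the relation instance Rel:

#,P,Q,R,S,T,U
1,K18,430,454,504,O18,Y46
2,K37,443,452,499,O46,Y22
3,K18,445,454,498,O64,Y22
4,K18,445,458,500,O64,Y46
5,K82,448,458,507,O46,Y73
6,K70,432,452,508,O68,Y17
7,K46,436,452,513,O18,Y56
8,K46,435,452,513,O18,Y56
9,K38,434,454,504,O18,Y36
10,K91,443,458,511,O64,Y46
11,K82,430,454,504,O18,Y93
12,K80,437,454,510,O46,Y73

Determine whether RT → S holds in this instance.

(R=454, T=O18): rows 1, 9, 11 → S = 504, 504, 504 ✓
(R=452, T=O46): row 2 → S = 499 ✓
(R=454, T=O64): row 3 → S = 498 ✓
(R=458, T=O64): rows 4, 10 → S takes values {500, 511} — violation
(R=458, T=O46): row 5 → S = 507 ✓
(R=452, T=O68): row 6 → S = 508 ✓
(R=452, T=O18): rows 7, 8 → S = 513, 513 ✓
(R=454, T=O46): row 12 → S = 510 ✓
Two rows agree on RT but differ on S, so RT → S does not hold.

No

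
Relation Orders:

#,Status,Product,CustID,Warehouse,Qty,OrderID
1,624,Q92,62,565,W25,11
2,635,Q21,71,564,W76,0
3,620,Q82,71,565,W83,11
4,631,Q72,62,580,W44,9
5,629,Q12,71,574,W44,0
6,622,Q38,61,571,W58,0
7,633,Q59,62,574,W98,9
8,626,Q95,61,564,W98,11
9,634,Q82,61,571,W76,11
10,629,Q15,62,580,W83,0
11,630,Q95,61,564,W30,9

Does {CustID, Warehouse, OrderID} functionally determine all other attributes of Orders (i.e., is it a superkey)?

All 11 rows have distinct {CustID, Warehouse, OrderID} values, so {CustID, Warehouse, OrderID} → (all attributes) holds and {CustID, Warehouse, OrderID} is a superkey.

Yes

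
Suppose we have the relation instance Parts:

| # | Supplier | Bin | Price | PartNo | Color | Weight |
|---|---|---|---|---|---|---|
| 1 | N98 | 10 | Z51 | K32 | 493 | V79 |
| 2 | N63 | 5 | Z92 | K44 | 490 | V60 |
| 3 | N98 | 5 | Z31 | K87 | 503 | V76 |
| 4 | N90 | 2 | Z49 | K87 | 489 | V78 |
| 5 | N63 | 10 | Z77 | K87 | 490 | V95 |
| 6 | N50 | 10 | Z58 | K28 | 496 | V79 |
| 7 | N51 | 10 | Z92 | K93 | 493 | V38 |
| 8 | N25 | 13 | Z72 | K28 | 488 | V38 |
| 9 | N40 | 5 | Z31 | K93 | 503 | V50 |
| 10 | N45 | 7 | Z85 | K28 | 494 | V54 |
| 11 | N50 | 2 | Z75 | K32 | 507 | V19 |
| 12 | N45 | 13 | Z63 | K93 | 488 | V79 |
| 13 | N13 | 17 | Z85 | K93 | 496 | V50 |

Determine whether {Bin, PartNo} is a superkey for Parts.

All 13 rows have distinct {Bin, PartNo} values, so {Bin, PartNo} → (all attributes) holds and {Bin, PartNo} is a superkey.

Yes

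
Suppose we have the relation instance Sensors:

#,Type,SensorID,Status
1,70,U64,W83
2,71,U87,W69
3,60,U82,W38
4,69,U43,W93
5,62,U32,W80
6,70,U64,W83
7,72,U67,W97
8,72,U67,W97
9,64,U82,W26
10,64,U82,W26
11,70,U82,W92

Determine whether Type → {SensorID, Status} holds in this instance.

No

Type=70: rows 1, 6, 11 → {SensorID,Status} takes values {(U64, W83), (U82, W92)} — violation
Type=71: row 2 → {SensorID,Status} = (U87, W69) ✓
Type=60: row 3 → {SensorID,Status} = (U82, W38) ✓
Type=69: row 4 → {SensorID,Status} = (U43, W93) ✓
Type=62: row 5 → {SensorID,Status} = (U32, W80) ✓
Type=72: rows 7, 8 → {SensorID,Status} = (U67, W97), (U67, W97) ✓
Type=64: rows 9, 10 → {SensorID,Status} = (U82, W26), (U82, W26) ✓
Two rows agree on Type but differ on {SensorID, Status}, so Type → {SensorID, Status} does not hold.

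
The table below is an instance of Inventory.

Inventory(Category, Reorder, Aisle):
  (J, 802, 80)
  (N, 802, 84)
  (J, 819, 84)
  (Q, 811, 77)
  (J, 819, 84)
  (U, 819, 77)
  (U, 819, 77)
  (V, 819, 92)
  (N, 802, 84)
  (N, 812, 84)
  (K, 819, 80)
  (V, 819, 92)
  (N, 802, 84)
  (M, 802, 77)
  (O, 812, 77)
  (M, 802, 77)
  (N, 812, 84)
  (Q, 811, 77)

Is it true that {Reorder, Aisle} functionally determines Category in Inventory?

(Reorder=802, Aisle=80): 1 row → Category = J ✓
(Reorder=802, Aisle=84): 3 rows → Category = N, N, N ✓
(Reorder=819, Aisle=84): 2 rows → Category = J, J ✓
(Reorder=811, Aisle=77): 2 rows → Category = Q, Q ✓
(Reorder=819, Aisle=77): 2 rows → Category = U, U ✓
(Reorder=819, Aisle=92): 2 rows → Category = V, V ✓
(Reorder=812, Aisle=84): 2 rows → Category = N, N ✓
(Reorder=819, Aisle=80): 1 row → Category = K ✓
(Reorder=802, Aisle=77): 2 rows → Category = M, M ✓
(Reorder=812, Aisle=77): 1 row → Category = O ✓
Every {Reorder, Aisle} value is associated with a single Category value, so {Reorder, Aisle} → Category holds.

Yes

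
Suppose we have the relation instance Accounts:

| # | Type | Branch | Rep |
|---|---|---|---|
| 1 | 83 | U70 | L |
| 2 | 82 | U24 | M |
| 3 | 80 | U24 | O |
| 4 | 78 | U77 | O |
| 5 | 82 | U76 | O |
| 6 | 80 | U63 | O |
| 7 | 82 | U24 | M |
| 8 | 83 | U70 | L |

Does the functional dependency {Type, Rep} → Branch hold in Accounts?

No

(Type=83, Rep=L): rows 1, 8 → Branch = U70, U70 ✓
(Type=82, Rep=M): rows 2, 7 → Branch = U24, U24 ✓
(Type=80, Rep=O): rows 3, 6 → Branch takes values {U24, U63} — violation
(Type=78, Rep=O): row 4 → Branch = U77 ✓
(Type=82, Rep=O): row 5 → Branch = U76 ✓
Two rows agree on {Type, Rep} but differ on Branch, so {Type, Rep} → Branch does not hold.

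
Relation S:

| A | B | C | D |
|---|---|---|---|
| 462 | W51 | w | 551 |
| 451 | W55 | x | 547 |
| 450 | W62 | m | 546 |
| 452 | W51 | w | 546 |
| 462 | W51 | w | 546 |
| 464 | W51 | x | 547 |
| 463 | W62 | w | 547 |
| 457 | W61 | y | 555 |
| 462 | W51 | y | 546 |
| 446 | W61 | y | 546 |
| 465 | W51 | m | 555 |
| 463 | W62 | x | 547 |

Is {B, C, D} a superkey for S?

Two distinct rows share (B=W51, C=w, D=546), so {B, C, D} does not determine every attribute — not a superkey.

No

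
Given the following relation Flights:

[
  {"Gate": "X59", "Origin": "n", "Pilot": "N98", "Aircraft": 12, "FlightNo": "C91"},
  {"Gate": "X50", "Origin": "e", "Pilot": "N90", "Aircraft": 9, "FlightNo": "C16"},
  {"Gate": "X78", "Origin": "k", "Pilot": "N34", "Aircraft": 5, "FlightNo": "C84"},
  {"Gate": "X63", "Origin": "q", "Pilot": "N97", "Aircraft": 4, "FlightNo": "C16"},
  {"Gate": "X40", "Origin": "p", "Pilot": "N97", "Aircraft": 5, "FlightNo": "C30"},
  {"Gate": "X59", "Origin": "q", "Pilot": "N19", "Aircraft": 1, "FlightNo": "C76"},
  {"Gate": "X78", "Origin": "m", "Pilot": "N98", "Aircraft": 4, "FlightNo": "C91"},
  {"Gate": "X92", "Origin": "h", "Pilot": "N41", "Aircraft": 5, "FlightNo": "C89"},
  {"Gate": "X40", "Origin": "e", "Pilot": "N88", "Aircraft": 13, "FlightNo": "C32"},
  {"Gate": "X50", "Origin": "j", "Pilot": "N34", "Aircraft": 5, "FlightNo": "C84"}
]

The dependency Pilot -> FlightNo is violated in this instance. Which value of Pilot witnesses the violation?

N97

Pilot=N98: 2 rows → FlightNo = C91, C91 ✓
Pilot=N90: 1 row → FlightNo = C16 ✓
Pilot=N34: 2 rows → FlightNo = C84, C84 ✓
Pilot=N97: 2 rows → FlightNo takes values {C16, C30} — violation
Pilot=N19: 1 row → FlightNo = C76 ✓
Pilot=N41: 1 row → FlightNo = C89 ✓
Pilot=N88: 1 row → FlightNo = C32 ✓
The only Pilot value with inconsistent FlightNo is Pilot=N97.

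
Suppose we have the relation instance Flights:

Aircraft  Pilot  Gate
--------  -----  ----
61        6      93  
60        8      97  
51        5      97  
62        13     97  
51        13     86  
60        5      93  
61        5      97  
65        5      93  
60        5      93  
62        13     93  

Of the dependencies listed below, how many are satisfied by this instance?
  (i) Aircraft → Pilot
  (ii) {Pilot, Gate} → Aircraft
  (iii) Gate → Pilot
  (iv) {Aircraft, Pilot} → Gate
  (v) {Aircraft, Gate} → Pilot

(i) Aircraft → Pilot: Aircraft=61: 2 rows → Pilot takes values {6, 5} — violation; Aircraft=60: 3 rows → Pilot takes values {8, 5} — violation; Aircraft=51: 2 rows → Pilot takes values {5, 13} — violation — fails.
(ii) {Pilot, Gate} → Aircraft: (Pilot=5, Gate=97): 2 rows → Aircraft takes values {51, 61} — violation; (Pilot=5, Gate=93): 3 rows → Aircraft takes values {60, 65} — violation — fails.
(iii) Gate → Pilot: Gate=93: 5 rows → Pilot takes values {6, 5, 13} — violation; Gate=97: 4 rows → Pilot takes values {8, 5, 13} — violation — fails.
(iv) {Aircraft, Pilot} → Gate: (Aircraft=62, Pilot=13): 2 rows → Gate takes values {97, 93} — violation — fails.
(v) {Aircraft, Gate} → Pilot: every LHS value maps to a single RHS value — holds.
1 of the 5 dependencies holds.

1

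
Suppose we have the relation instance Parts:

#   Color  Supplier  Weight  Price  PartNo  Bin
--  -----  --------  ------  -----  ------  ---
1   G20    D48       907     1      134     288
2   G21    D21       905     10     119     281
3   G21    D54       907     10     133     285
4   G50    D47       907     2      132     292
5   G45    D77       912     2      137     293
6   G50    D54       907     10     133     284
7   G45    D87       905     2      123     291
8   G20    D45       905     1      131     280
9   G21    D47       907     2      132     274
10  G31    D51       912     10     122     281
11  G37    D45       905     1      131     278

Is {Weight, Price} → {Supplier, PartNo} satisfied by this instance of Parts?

(Weight=907, Price=1): row 1 → {Supplier,PartNo} = (D48, 134) ✓
(Weight=905, Price=10): row 2 → {Supplier,PartNo} = (D21, 119) ✓
(Weight=907, Price=10): rows 3, 6 → {Supplier,PartNo} = (D54, 133), (D54, 133) ✓
(Weight=907, Price=2): rows 4, 9 → {Supplier,PartNo} = (D47, 132), (D47, 132) ✓
(Weight=912, Price=2): row 5 → {Supplier,PartNo} = (D77, 137) ✓
(Weight=905, Price=2): row 7 → {Supplier,PartNo} = (D87, 123) ✓
(Weight=905, Price=1): rows 8, 11 → {Supplier,PartNo} = (D45, 131), (D45, 131) ✓
(Weight=912, Price=10): row 10 → {Supplier,PartNo} = (D51, 122) ✓
Every {Weight, Price} value is associated with a single {Supplier, PartNo} value, so {Weight, Price} → {Supplier, PartNo} holds.

Yes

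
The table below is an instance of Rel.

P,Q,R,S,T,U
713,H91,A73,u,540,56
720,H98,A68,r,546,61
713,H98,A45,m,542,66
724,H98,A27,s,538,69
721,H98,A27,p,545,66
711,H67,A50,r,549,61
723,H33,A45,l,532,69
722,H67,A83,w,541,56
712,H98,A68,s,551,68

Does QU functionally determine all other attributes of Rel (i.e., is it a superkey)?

Two distinct rows share (Q=H98, U=66), so QU does not determine every attribute — not a superkey.

No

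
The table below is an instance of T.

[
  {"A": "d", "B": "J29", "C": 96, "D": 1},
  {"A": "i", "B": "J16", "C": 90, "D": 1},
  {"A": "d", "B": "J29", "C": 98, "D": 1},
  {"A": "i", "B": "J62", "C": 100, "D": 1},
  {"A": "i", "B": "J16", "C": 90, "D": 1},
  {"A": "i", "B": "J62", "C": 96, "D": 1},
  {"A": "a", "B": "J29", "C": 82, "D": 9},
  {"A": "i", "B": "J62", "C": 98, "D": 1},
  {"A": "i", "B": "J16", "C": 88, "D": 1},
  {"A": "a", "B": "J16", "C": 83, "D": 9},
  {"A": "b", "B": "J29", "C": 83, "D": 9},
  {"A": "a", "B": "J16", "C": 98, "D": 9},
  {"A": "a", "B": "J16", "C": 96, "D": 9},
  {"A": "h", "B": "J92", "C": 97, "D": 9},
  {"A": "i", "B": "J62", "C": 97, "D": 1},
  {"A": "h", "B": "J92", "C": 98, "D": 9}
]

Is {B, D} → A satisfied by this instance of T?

No

(B=J29, D=1): 2 rows → A = d, d ✓
(B=J16, D=1): 3 rows → A = i, i, i ✓
(B=J62, D=1): 4 rows → A = i, i, i, i ✓
(B=J29, D=9): 2 rows → A takes values {a, b} — violation
(B=J16, D=9): 3 rows → A = a, a, a ✓
(B=J92, D=9): 2 rows → A = h, h ✓
Two rows agree on {B, D} but differ on A, so {B, D} → A does not hold.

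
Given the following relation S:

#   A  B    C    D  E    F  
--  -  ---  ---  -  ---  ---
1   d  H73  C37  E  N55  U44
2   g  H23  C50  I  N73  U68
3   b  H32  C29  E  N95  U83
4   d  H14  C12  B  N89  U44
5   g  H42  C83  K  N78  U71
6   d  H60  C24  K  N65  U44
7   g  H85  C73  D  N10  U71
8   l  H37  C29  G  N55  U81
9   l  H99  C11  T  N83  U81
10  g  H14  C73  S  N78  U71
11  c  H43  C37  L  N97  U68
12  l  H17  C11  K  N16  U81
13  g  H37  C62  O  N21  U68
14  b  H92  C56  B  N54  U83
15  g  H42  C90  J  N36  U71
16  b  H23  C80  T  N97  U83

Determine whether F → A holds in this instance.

F=U44: rows 1, 4, 6 → A = d, d, d ✓
F=U68: rows 2, 11, 13 → A takes values {g, c} — violation
F=U83: rows 3, 14, 16 → A = b, b, b ✓
F=U71: rows 5, 7, 10, 15 → A = g, g, g, g ✓
F=U81: rows 8, 9, 12 → A = l, l, l ✓
Two rows agree on F but differ on A, so F → A does not hold.

No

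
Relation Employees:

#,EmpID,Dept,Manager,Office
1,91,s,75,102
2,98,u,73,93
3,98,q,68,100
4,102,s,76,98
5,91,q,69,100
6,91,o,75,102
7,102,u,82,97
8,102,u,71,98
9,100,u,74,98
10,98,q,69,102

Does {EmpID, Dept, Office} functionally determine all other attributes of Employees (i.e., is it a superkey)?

Yes

All 10 rows have distinct {EmpID, Dept, Office} values, so {EmpID, Dept, Office} → (all attributes) holds and {EmpID, Dept, Office} is a superkey.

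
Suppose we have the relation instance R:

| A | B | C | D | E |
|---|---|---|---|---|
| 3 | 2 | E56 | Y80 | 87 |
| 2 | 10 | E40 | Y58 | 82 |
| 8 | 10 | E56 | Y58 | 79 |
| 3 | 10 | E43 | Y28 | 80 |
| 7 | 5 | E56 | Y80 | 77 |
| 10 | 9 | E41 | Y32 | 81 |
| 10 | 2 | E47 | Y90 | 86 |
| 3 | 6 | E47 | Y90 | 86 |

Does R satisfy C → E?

No

C=E56: 3 rows → E takes values {87, 79, 77} — violation
C=E40: 1 row → E = 82 ✓
C=E43: 1 row → E = 80 ✓
C=E41: 1 row → E = 81 ✓
C=E47: 2 rows → E = 86, 86 ✓
Two rows agree on C but differ on E, so C → E does not hold.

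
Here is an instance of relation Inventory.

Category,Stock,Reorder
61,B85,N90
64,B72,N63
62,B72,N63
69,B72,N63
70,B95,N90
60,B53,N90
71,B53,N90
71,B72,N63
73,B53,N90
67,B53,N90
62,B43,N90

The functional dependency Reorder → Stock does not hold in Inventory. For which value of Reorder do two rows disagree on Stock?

Reorder=N90: 7 rows → Stock takes values {B85, B95, B53, B43} — violation
Reorder=N63: 4 rows → Stock = B72, B72, B72, B72 ✓
The only Reorder value with inconsistent Stock is Reorder=N90.

N90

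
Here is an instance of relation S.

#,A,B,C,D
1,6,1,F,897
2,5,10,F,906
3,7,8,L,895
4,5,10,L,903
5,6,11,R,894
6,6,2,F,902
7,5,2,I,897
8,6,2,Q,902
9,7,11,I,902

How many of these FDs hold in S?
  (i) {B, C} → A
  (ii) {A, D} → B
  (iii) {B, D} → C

(i) {B, C} → A: every LHS value maps to a single RHS value — holds.
(ii) {A, D} → B: every LHS value maps to a single RHS value — holds.
(iii) {B, D} → C: (B=2, D=902): rows 6, 8 → C takes values {F, Q} — violation — fails.
2 of the 3 dependencies hold.

2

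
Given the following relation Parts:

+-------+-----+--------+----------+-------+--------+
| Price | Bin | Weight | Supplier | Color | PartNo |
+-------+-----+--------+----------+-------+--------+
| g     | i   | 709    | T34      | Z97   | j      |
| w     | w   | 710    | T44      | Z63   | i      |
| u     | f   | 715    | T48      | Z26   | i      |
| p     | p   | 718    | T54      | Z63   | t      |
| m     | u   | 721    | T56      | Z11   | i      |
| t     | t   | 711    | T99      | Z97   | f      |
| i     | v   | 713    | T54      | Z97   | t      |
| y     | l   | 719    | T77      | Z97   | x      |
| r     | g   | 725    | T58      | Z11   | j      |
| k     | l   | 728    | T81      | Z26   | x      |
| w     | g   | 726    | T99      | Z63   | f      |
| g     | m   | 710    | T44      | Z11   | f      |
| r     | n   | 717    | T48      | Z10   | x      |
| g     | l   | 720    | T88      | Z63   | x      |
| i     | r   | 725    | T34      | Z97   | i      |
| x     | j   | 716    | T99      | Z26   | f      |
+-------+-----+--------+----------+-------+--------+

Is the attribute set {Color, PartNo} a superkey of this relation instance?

Yes

All 16 rows have distinct {Color, PartNo} values, so {Color, PartNo} → (all attributes) holds and {Color, PartNo} is a superkey.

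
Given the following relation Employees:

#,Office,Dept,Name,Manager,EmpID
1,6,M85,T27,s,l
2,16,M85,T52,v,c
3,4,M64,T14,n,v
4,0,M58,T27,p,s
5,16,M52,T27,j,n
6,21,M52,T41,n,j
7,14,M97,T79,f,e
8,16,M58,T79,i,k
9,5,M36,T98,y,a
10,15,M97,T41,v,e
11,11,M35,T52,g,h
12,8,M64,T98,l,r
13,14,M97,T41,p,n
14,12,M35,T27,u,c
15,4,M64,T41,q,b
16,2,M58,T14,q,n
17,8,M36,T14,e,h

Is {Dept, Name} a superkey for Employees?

No

Rows 10 and 13 have the same {Dept, Name} value (Dept=M97, Name=T41) but are distinct tuples, so {Dept, Name} does not determine every attribute — not a superkey.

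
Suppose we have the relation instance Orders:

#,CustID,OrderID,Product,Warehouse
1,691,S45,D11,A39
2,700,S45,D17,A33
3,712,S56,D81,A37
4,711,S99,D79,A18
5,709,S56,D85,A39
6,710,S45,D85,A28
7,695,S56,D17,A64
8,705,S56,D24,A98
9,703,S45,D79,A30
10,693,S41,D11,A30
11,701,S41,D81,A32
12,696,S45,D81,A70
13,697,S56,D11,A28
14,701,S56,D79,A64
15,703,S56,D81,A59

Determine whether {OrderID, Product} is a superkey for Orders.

No

Rows 3 and 15 have the same {OrderID, Product} value (OrderID=S56, Product=D81) but are distinct tuples, so {OrderID, Product} does not determine every attribute — not a superkey.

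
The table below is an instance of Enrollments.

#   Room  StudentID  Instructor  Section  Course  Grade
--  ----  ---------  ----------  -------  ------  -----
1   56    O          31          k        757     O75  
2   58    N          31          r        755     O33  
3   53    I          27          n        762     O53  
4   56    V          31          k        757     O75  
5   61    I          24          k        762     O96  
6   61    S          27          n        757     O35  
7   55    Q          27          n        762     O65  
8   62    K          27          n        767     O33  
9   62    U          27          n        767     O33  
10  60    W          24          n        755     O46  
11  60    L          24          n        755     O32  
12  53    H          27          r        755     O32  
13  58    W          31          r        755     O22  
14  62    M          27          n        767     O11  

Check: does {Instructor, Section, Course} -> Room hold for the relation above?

No

(Instructor=31, Section=k, Course=757): rows 1, 4 → Room = 56, 56 ✓
(Instructor=31, Section=r, Course=755): rows 2, 13 → Room = 58, 58 ✓
(Instructor=27, Section=n, Course=762): rows 3, 7 → Room takes values {53, 55} — violation
(Instructor=24, Section=k, Course=762): row 5 → Room = 61 ✓
(Instructor=27, Section=n, Course=757): row 6 → Room = 61 ✓
(Instructor=27, Section=n, Course=767): rows 8, 9, 14 → Room = 62, 62, 62 ✓
(Instructor=24, Section=n, Course=755): rows 10, 11 → Room = 60, 60 ✓
(Instructor=27, Section=r, Course=755): row 12 → Room = 53 ✓
Two rows agree on {Instructor, Section, Course} but differ on Room, so {Instructor, Section, Course} -> Room does not hold.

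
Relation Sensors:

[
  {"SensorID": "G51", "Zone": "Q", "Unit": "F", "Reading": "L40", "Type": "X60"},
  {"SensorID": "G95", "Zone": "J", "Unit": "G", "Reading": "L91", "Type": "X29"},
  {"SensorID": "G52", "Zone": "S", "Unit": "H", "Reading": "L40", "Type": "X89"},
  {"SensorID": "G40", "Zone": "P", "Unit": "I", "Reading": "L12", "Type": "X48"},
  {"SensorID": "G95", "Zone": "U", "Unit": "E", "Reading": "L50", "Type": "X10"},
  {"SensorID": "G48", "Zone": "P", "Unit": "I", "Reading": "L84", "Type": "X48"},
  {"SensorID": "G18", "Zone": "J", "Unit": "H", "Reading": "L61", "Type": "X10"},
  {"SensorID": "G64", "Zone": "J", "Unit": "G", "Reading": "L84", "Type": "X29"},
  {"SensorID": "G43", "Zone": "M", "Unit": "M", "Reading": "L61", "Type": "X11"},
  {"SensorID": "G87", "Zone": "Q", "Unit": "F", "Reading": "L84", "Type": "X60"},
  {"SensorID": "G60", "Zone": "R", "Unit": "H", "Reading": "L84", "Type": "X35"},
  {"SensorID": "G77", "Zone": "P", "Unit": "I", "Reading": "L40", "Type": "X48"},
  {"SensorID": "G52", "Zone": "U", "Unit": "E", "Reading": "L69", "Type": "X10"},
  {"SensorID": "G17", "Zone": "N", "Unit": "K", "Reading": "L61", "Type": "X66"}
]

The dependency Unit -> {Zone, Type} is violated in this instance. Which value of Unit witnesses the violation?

H

Unit=F: 2 rows → {Zone,Type} = (Q, X60), (Q, X60) ✓
Unit=G: 2 rows → {Zone,Type} = (J, X29), (J, X29) ✓
Unit=H: 3 rows → {Zone,Type} takes values {(S, X89), (J, X10), (R, X35)} — violation
Unit=I: 3 rows → {Zone,Type} = (P, X48), (P, X48), (P, X48) ✓
Unit=E: 2 rows → {Zone,Type} = (U, X10), (U, X10) ✓
Unit=M: 1 row → {Zone,Type} = (M, X11) ✓
Unit=K: 1 row → {Zone,Type} = (N, X66) ✓
The only Unit value with inconsistent RHS is Unit=H.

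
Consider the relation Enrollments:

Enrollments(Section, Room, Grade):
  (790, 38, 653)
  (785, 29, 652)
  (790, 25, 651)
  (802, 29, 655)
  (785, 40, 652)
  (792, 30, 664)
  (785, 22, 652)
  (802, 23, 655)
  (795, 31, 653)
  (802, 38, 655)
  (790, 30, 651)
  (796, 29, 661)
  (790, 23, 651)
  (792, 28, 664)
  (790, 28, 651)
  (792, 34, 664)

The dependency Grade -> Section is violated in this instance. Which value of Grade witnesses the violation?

653

Grade=653: 2 rows → Section takes values {790, 795} — violation
Grade=652: 3 rows → Section = 785, 785, 785 ✓
Grade=651: 4 rows → Section = 790, 790, 790, 790 ✓
Grade=655: 3 rows → Section = 802, 802, 802 ✓
Grade=664: 3 rows → Section = 792, 792, 792 ✓
Grade=661: 1 row → Section = 796 ✓
The only Grade value with inconsistent Section is Grade=653.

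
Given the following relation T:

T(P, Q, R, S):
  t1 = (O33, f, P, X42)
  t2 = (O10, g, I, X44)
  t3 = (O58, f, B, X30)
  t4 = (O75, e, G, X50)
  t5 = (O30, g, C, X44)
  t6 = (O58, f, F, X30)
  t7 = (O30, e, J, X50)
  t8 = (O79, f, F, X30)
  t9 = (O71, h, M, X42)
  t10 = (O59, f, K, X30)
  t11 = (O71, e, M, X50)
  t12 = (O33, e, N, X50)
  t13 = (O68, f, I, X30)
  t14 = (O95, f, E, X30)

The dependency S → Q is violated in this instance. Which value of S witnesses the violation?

S=X42: rows 1, 9 → Q takes values {f, h} — violation
S=X44: rows 2, 5 → Q = g, g ✓
S=X30: rows 3, 6, 8, 10, 13, 14 → Q = f, f, f, f, f, f ✓
S=X50: rows 4, 7, 11, 12 → Q = e, e, e, e ✓
The only S value with inconsistent Q is S=X42.

X42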